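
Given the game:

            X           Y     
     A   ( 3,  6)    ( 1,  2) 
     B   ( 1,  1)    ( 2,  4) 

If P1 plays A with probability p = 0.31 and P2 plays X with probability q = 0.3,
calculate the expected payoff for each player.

E[P1] = 1.669, E[P2] = 3.131

Work:
E[P1] = p·q·π₁(A,X) + p·(1-q)·π₁(A,Y) + (1-p)·q·π₁(B,X) + (1-p)·(1-q)·π₁(B,Y)
= 0.31·0.3·3 + 0.31·0.7·1 + 0.69·0.3·1 + 0.69·0.7·2
= 1.669

E[P2] = 3.131 (similar calculation)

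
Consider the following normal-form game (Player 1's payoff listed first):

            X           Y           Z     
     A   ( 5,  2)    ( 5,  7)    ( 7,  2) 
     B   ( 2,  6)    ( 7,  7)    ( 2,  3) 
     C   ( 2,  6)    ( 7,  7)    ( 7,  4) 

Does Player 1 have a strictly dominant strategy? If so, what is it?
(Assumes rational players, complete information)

No strictly dominant strategy exists for Player 1

Work:
A strategy strictly dominates another if it gives a strictly higher payoff against every opponent action. Compare each pair of P1's strategies column-by-column:
  A vs B: [5 vs 2, 5 vs 7, 7 vs 2] → A does not strictly dominate B (column Y: 5 ≤ 7)
  A vs C: [5 vs 2, 5 vs 7, 7 vs 7] → A does not strictly dominate C (column Y: 5 ≤ 7)
  B vs A: [2 vs 5, 7 vs 5, 2 vs 7] → B does not strictly dominate A (column X: 2 ≤ 5)
  B vs C: [2 vs 2, 7 vs 7, 2 vs 7] → B does not strictly dominate C (column X: 2 ≤ 2)
  C vs A: [2 vs 5, 7 vs 5, 7 vs 7] → C does not strictly dominate A (column X: 2 ≤ 5)
  C vs B: [2 vs 2, 7 vs 7, 7 vs 2] → C does not strictly dominate B (column X: 2 ≤ 2)
No single strategy strictly dominates all others → no strictly dominant strategy.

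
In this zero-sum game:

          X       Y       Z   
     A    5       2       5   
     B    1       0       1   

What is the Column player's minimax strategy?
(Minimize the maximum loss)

Column should play Y, value = 2

Work:
Column player minimizes Row's maximum payoff:
Column X: max payoff to Row = 5
Column Y: max payoff to Row = 2
Column Z: max payoff to Row = 5
Minimum is 2, achieved by column Y.
Minimax strategy: Y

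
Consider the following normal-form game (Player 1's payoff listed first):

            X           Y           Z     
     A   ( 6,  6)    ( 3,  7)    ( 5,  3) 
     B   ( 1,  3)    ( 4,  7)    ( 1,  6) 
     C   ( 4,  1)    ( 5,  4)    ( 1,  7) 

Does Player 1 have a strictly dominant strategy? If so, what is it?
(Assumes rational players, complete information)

No strictly dominant strategy exists for Player 1

Work:
A strategy strictly dominates another if it gives a strictly higher payoff against every opponent action. Compare each pair of P1's strategies column-by-column:
  A vs B: [6 vs 1, 3 vs 4, 5 vs 1] → A does not strictly dominate B (column Y: 3 ≤ 4)
  A vs C: [6 vs 4, 3 vs 5, 5 vs 1] → A does not strictly dominate C (column Y: 3 ≤ 5)
  B vs A: [1 vs 6, 4 vs 3, 1 vs 5] → B does not strictly dominate A (column X: 1 ≤ 6)
  B vs C: [1 vs 4, 4 vs 5, 1 vs 1] → B does not strictly dominate C (column X: 1 ≤ 4)
  C vs A: [4 vs 6, 5 vs 3, 1 vs 5] → C does not strictly dominate A (column X: 4 ≤ 6)
  C vs B: [4 vs 1, 5 vs 4, 1 vs 1] → C does not strictly dominate B (column Z: 1 ≤ 1)
No single strategy strictly dominates all others → no strictly dominant strategy.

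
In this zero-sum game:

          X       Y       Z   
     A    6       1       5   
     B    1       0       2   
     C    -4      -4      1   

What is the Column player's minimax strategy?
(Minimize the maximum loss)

Column should play Y, value = 1

Work:
Column player minimizes Row's maximum payoff:
Column X: max payoff to Row = 6
Column Y: max payoff to Row = 1
Column Z: max payoff to Row = 5
Minimum is 1, achieved by column Y.
Minimax strategy: Y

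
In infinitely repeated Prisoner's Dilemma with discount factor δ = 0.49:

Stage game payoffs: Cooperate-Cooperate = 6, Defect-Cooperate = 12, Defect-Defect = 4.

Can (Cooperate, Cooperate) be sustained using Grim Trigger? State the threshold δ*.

δ* = 0.75; since δ = 0.49 < 0.75, cooperation cannot be sustained

Work:
For Grim Trigger:
Cooperate forever: 6/(1-δ)
Defect then punished: 12 + 4·δ/(1-δ)
Need: 6/(1-δ) ≥ 12 + 4·δ/(1-δ)
Solving: δ ≥ (T-R)/(T-P) = (12-6)/(12-4) = 0.75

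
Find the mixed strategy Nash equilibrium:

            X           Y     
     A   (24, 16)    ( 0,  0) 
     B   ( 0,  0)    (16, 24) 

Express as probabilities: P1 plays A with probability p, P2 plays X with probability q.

p = 0.6, q = 0.4

Work:
Find probabilities that make opponent indifferent:
P2 chooses q to make P1 indifferent between A and B
P1 chooses p to make P2 indifferent between X and Y
Mixed NE: P1 plays (A: 0.6, B: 0.4), P2 plays (X: 0.4, Y: 0.6)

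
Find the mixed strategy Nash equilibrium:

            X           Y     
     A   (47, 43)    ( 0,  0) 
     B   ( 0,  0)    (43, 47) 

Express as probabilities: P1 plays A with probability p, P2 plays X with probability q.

p = 0.5222, q = 0.4778

Work:
Find probabilities that make opponent indifferent:
P2 chooses q to make P1 indifferent between A and B
P1 chooses p to make P2 indifferent between X and Y
Mixed NE: P1 plays (A: 0.5222, B: 0.4778), P2 plays (X: 0.4778, Y: 0.5222)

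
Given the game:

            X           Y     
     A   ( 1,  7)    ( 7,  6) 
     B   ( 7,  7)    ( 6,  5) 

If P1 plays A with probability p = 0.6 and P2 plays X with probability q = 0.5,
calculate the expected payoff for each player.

E[P1] = 5.0, E[P2] = 6.3

Work:
E[P1] = p·q·π₁(A,X) + p·(1-q)·π₁(A,Y) + (1-p)·q·π₁(B,X) + (1-p)·(1-q)·π₁(B,Y)
= 0.6·0.5·1 + 0.6·0.5·7 + 0.4·0.5·7 + 0.4·0.5·6
= 5.0

E[P2] = 6.3 (similar calculation)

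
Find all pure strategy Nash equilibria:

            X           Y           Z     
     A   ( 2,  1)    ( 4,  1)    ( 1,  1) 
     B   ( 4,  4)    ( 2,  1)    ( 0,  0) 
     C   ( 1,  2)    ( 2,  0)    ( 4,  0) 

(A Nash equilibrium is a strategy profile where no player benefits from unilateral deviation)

Nash equilibrium: (A, Y), (B, X)

Work:
Best responses:
  P1 vs X: payoffs [2, 4, 1] → best response B (payoff 4)
  P1 vs Y: payoffs [4, 2, 2] → best response A (payoff 4)
  P1 vs Z: payoffs [1, 0, 4] → best response C (payoff 4)
  P2 vs A: payoffs [1, 1, 1] → best response X/Y/Z (payoff 1)
  P2 vs B: payoffs [4, 1, 0] → best response X (payoff 4)
  P2 vs C: payoffs [2, 0, 0] → best response X (payoff 2)
Mutual best responses: (A,Y), (B,X) → Nash equilibria.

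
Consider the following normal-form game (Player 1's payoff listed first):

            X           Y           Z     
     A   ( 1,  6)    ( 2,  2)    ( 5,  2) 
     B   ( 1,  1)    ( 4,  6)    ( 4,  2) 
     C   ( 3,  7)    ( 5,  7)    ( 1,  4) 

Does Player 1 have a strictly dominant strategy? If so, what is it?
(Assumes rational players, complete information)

No strictly dominant strategy exists for Player 1

Work:
A strategy strictly dominates another if it gives a strictly higher payoff against every opponent action. Compare each pair of P1's strategies column-by-column:
  A vs B: [1 vs 1, 2 vs 4, 5 vs 4] → A does not strictly dominate B (column X: 1 ≤ 1)
  A vs C: [1 vs 3, 2 vs 5, 5 vs 1] → A does not strictly dominate C (column X: 1 ≤ 3)
  B vs A: [1 vs 1, 4 vs 2, 4 vs 5] → B does not strictly dominate A (column X: 1 ≤ 1)
  B vs C: [1 vs 3, 4 vs 5, 4 vs 1] → B does not strictly dominate C (column X: 1 ≤ 3)
  C vs A: [3 vs 1, 5 vs 2, 1 vs 5] → C does not strictly dominate A (column Z: 1 ≤ 5)
  C vs B: [3 vs 1, 5 vs 4, 1 vs 4] → C does not strictly dominate B (column Z: 1 ≤ 4)
No single strategy strictly dominates all others → no strictly dominant strategy.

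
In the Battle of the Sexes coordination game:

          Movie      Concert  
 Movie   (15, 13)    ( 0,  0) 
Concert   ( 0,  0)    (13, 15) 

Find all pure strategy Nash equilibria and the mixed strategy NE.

Pure NE: (Movie, Movie) and (Concert, Concert); Mixed NE: p = 0.5357, q = 0.4643

Work:
Check pure NE:
(Movie, Movie): (15, 13) - no unilateral deviation beneficial
(Concert, Concert): (13, 15) - no unilateral deviation beneficial
Mixed NE: P1 plays Movie with p = 0.5357, P2 plays Movie with q = 0.4643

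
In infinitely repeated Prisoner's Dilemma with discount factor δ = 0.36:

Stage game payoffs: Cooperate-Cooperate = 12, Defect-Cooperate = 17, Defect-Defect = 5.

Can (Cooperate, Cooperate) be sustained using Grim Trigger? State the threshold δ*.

δ* = 0.4167; since δ = 0.36 < 0.4167, cooperation cannot be sustained

Work:
For Grim Trigger:
Cooperate forever: 12/(1-δ)
Defect then punished: 17 + 5·δ/(1-δ)
Need: 12/(1-δ) ≥ 17 + 5·δ/(1-δ)
Solving: δ ≥ (T-R)/(T-P) = (17-12)/(17-5) = 0.4167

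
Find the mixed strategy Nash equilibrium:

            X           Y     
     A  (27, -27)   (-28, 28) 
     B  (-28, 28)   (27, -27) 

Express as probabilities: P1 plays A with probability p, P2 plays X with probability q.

p = 0.5, q = 0.5

Work:
Find probabilities that make opponent indifferent:
P2 chooses q to make P1 indifferent between A and B
P1 chooses p to make P2 indifferent between X and Y
Mixed NE: P1 plays (A: 0.5, B: 0.5), P2 plays (X: 0.5, Y: 0.5)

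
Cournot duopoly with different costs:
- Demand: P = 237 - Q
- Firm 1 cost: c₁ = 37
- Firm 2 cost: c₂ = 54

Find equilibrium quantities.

q₁* = 72.33, q₂* = 55.33

Work:
Reaction: q₁ = (237 - 37 - q₂)/2
Reaction: q₂ = (237 - 54 - q₁)/2
Solve simultaneously:
q₁* = (237 - 2×37 + 54)/3 = 72.33
q₂* = (237 - 2×54 + 37)/3 = 55.33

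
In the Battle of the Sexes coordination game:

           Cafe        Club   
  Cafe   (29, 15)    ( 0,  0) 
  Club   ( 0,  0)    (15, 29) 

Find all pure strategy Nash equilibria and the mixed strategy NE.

Pure NE: (Cafe, Cafe) and (Club, Club); Mixed NE: p = 0.6591, q = 0.3409

Work:
Check pure NE:
(Cafe, Cafe): (29, 15) - no unilateral deviation beneficial
(Club, Club): (15, 29) - no unilateral deviation beneficial
Mixed NE: P1 plays Cafe with p = 0.6591, P2 plays Cafe with q = 0.3409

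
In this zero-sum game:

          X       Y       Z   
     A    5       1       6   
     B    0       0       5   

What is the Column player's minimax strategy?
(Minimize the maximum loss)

Column should play Y, value = 1

Work:
Column player minimizes Row's maximum payoff:
Column X: max payoff to Row = 5
Column Y: max payoff to Row = 1
Column Z: max payoff to Row = 6
Minimum is 1, achieved by column Y.
Minimax strategy: Y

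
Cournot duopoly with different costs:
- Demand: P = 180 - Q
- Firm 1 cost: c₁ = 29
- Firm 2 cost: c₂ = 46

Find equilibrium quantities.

q₁* = 56.0, q₂* = 39.0

Work:
Reaction: q₁ = (180 - 29 - q₂)/2
Reaction: q₂ = (180 - 46 - q₁)/2
Solve simultaneously:
q₁* = (180 - 2×29 + 46)/3 = 56.0
q₂* = (180 - 2×46 + 29)/3 = 39.0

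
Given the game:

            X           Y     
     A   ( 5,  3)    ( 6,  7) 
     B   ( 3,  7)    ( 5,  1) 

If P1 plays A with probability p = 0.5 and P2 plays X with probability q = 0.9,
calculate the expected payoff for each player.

E[P1] = 4.15, E[P2] = 4.9

Work:
E[P1] = p·q·π₁(A,X) + p·(1-q)·π₁(A,Y) + (1-p)·q·π₁(B,X) + (1-p)·(1-q)·π₁(B,Y)
= 0.5·0.9·5 + 0.5·0.1·6 + 0.5·0.9·3 + 0.5·0.1·5
= 4.15

E[P2] = 4.9 (similar calculation)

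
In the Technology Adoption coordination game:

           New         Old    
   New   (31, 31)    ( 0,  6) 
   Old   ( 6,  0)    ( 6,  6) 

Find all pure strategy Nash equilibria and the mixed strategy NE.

Pure NE: (New, New) and (Old, Old); Mixed NE: p = 0.1935, q = 0.1935

Work:
Check pure NE:
(New, New): (31, 31) - no unilateral deviation beneficial
(Old, Old): (6, 6) - no unilateral deviation beneficial
Mixed NE: P1 plays New with p = 0.1935, P2 plays New with q = 0.1935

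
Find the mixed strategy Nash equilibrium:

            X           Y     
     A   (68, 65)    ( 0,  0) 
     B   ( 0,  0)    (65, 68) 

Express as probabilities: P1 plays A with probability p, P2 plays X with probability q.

p = 0.5113, q = 0.4887

Work:
Find probabilities that make opponent indifferent:
P2 chooses q to make P1 indifferent between A and B
P1 chooses p to make P2 indifferent between X and Y
Mixed NE: P1 plays (A: 0.5113, B: 0.4887), P2 plays (X: 0.4887, Y: 0.5113)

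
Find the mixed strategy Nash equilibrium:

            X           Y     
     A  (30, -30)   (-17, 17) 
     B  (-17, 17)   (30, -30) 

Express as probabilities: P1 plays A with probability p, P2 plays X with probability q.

p = 0.5, q = 0.5

Work:
Find probabilities that make opponent indifferent:
P2 chooses q to make P1 indifferent between A and B
P1 chooses p to make P2 indifferent between X and Y
Mixed NE: P1 plays (A: 0.5, B: 0.5), P2 plays (X: 0.5, Y: 0.5)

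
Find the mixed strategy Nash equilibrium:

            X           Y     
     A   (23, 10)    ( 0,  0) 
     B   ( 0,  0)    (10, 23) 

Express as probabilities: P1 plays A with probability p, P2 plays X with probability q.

p = 0.697, q = 0.303

Work:
Find probabilities that make opponent indifferent:
P2 chooses q to make P1 indifferent between A and B
P1 chooses p to make P2 indifferent between X and Y
Mixed NE: P1 plays (A: 0.697, B: 0.303), P2 plays (X: 0.303, Y: 0.697)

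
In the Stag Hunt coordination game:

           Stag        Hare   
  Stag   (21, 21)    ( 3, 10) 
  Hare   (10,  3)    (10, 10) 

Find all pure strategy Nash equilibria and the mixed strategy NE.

Pure NE: (Stag, Stag) and (Hare, Hare); Mixed NE: p = 0.3889, q = 0.3889

Work:
Check pure NE:
(Stag, Stag): (21, 21) - no unilateral deviation beneficial
(Hare, Hare): (10, 10) - no unilateral deviation beneficial
Mixed NE: P1 plays Stag with p = 0.3889, P2 plays Stag with q = 0.3889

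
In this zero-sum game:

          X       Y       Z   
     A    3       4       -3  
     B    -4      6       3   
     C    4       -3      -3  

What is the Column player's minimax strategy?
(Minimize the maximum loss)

Column should play Z, value = 3

Work:
Column player minimizes Row's maximum payoff:
Column X: max payoff to Row = 4
Column Y: max payoff to Row = 6
Column Z: max payoff to Row = 3
Minimum is 3, achieved by column Z.
Minimax strategy: Z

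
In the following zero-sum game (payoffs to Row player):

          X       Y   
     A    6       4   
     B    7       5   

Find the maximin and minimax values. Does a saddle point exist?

Maximin = 5, Minimax = 5, Saddle: True

Work:
Row minimums: [4, 5] → maximin = 5
Column maximums: [7, 5] → minimax = 5
Saddle point exists! Game value = 5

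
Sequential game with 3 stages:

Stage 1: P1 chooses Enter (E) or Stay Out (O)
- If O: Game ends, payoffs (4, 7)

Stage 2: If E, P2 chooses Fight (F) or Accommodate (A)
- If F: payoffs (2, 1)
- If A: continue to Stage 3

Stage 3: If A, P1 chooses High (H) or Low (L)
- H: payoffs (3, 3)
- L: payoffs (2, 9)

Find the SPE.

SPE: (O, A, H); Outcome (4, 7)

Work:
Stage 3: P1 chooses H (3 vs 2)
Stage 2: P2: F->1, A->3 (anticipating H). Choose A
Stage 1: P1: O->4, E->3 (anticipating A, H). Choose O
SPE path: O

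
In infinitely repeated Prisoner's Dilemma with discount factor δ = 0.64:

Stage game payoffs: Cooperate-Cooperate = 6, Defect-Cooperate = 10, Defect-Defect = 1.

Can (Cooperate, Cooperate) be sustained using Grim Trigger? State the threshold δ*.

δ* = 0.4444; since δ = 0.64 ≥ 0.4444, cooperation can be sustained

Work:
For Grim Trigger:
Cooperate forever: 6/(1-δ)
Defect then punished: 10 + 1·δ/(1-δ)
Need: 6/(1-δ) ≥ 10 + 1·δ/(1-δ)
Solving: δ ≥ (T-R)/(T-P) = (10-6)/(10-1) = 0.4444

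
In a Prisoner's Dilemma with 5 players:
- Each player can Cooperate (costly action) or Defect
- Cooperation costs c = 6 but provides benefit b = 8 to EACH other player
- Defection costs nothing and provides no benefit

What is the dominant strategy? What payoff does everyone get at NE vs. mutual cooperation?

Dominant: Defect; NE payoff = 0; Coop payoff = 26

Work:
Defect dominates (saves cost c = 6, benefit to others is external)
NE: All defect → everyone gets 0
If all cooperate: each receives (4)×8 - 6 = 26
Social dilemma: 26 > 0 but NE gives 0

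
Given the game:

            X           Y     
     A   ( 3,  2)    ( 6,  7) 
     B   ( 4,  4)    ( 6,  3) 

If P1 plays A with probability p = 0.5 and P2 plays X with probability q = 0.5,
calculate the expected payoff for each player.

E[P1] = 4.75, E[P2] = 4.0

Work:
E[P1] = p·q·π₁(A,X) + p·(1-q)·π₁(A,Y) + (1-p)·q·π₁(B,X) + (1-p)·(1-q)·π₁(B,Y)
= 0.5·0.5·3 + 0.5·0.5·6 + 0.5·0.5·4 + 0.5·0.5·6
= 4.75

E[P2] = 4.0 (similar calculation)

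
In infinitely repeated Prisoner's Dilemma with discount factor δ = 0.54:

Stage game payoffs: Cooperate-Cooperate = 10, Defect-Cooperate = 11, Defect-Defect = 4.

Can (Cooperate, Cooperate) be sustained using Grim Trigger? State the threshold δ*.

δ* = 0.1429; since δ = 0.54 ≥ 0.1429, cooperation can be sustained

Work:
For Grim Trigger:
Cooperate forever: 10/(1-δ)
Defect then punished: 11 + 4·δ/(1-δ)
Need: 10/(1-δ) ≥ 11 + 4·δ/(1-δ)
Solving: δ ≥ (T-R)/(T-P) = (11-10)/(11-4) = 0.1429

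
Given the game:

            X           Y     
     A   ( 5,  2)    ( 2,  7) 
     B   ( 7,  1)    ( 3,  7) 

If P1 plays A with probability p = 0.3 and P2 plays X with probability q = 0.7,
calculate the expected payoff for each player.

E[P1] = 5.29, E[P2] = 3.01

Work:
E[P1] = p·q·π₁(A,X) + p·(1-q)·π₁(A,Y) + (1-p)·q·π₁(B,X) + (1-p)·(1-q)·π₁(B,Y)
= 0.3·0.7·5 + 0.3·0.3·2 + 0.7·0.7·7 + 0.7·0.3·3
= 5.29

E[P2] = 3.01 (similar calculation)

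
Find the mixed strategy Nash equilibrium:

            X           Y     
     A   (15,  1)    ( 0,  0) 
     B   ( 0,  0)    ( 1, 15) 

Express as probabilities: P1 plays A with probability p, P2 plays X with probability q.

p = 0.9375, q = 0.0625

Work:
Find probabilities that make opponent indifferent:
P2 chooses q to make P1 indifferent between A and B
P1 chooses p to make P2 indifferent between X and Y
Mixed NE: P1 plays (A: 0.9375, B: 0.0625), P2 plays (X: 0.0625, Y: 0.9375)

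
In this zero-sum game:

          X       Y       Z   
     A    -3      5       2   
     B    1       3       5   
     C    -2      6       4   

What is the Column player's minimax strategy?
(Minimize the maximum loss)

Column should play X, value = 1

Work:
Column player minimizes Row's maximum payoff:
Column X: max payoff to Row = 1
Column Y: max payoff to Row = 6
Column Z: max payoff to Row = 5
Minimum is 1, achieved by column X.
Minimax strategy: X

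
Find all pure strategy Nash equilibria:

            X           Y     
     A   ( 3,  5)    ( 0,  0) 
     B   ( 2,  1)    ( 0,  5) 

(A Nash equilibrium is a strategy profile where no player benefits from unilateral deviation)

Nash equilibrium: (A, X), (B, Y)

Work:
Best responses:
  P1 vs X: payoffs [3, 2] → best response A (payoff 3)
  P1 vs Y: payoffs [0, 0] → best response A/B (payoff 0)
  P2 vs A: payoffs [5, 0] → best response X (payoff 5)
  P2 vs B: payoffs [1, 5] → best response Y (payoff 5)
Mutual best responses: (A,X), (B,Y) → Nash equilibria.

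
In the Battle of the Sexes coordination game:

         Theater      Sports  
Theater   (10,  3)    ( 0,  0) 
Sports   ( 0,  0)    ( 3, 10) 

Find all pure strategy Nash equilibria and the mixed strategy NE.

Pure NE: (Theater, Theater) and (Sports, Sports); Mixed NE: p = 0.7692, q = 0.2308

Work:
Check pure NE:
(Theater, Theater): (10, 3) - no unilateral deviation beneficial
(Sports, Sports): (3, 10) - no unilateral deviation beneficial
Mixed NE: P1 plays Theater with p = 0.7692, P2 plays Theater with q = 0.2308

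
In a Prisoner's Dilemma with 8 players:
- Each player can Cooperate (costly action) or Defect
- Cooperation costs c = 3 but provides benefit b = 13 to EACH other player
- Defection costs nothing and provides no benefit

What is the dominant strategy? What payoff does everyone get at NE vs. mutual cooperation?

Dominant: Defect; NE payoff = 0; Coop payoff = 88

Work:
Defect dominates (saves cost c = 3, benefit to others is external)
NE: All defect → everyone gets 0
If all cooperate: each receives (7)×13 - 3 = 88
Social dilemma: 88 > 0 but NE gives 0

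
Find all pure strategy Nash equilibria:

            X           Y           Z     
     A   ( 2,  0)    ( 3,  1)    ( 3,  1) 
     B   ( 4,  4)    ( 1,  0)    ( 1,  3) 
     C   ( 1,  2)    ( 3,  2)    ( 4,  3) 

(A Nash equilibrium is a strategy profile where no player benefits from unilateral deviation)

Nash equilibrium: (A, Y), (B, X), (C, Z)

Work:
Best responses:
  P1 vs X: payoffs [2, 4, 1] → best response B (payoff 4)
  P1 vs Y: payoffs [3, 1, 3] → best response A/C (payoff 3)
  P1 vs Z: payoffs [3, 1, 4] → best response C (payoff 4)
  P2 vs A: payoffs [0, 1, 1] → best response Y/Z (payoff 1)
  P2 vs B: payoffs [4, 0, 3] → best response X (payoff 4)
  P2 vs C: payoffs [2, 2, 3] → best response Z (payoff 3)
Mutual best responses: (A,Y), (B,X), (C,Z) → Nash equilibria.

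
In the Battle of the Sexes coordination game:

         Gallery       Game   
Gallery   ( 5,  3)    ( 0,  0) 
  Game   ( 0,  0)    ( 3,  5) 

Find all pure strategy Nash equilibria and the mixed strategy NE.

Pure NE: (Gallery, Gallery) and (Game, Game); Mixed NE: p = 0.625, q = 0.375

Work:
Check pure NE:
(Gallery, Gallery): (5, 3) - no unilateral deviation beneficial
(Game, Game): (3, 5) - no unilateral deviation beneficial
Mixed NE: P1 plays Gallery with p = 0.625, P2 plays Gallery with q = 0.375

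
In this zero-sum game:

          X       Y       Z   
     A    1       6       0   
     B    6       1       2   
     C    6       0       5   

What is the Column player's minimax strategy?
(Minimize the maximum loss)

Column should play Z, value = 5

Work:
Column player minimizes Row's maximum payoff:
Column X: max payoff to Row = 6
Column Y: max payoff to Row = 6
Column Z: max payoff to Row = 5
Minimum is 5, achieved by column Z.
Minimax strategy: Z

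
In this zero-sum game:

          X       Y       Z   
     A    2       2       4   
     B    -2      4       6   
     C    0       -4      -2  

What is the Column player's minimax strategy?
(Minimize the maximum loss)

Column should play X, value = 2

Work:
Column player minimizes Row's maximum payoff:
Column X: max payoff to Row = 2
Column Y: max payoff to Row = 4
Column Z: max payoff to Row = 6
Minimum is 2, achieved by column X.
Minimax strategy: X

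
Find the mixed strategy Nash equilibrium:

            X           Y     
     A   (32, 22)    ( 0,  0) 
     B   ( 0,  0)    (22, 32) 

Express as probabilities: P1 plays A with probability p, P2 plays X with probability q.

p = 0.5926, q = 0.4074

Work:
Find probabilities that make opponent indifferent:
P2 chooses q to make P1 indifferent between A and B
P1 chooses p to make P2 indifferent between X and Y
Mixed NE: P1 plays (A: 0.5926, B: 0.4074), P2 plays (X: 0.4074, Y: 0.5926)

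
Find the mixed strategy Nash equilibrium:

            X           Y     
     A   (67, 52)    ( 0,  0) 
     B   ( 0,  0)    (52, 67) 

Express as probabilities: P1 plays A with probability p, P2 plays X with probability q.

p = 0.563, q = 0.437

Work:
Find probabilities that make opponent indifferent:
P2 chooses q to make P1 indifferent between A and B
P1 chooses p to make P2 indifferent between X and Y
Mixed NE: P1 plays (A: 0.563, B: 0.437), P2 plays (X: 0.437, Y: 0.563)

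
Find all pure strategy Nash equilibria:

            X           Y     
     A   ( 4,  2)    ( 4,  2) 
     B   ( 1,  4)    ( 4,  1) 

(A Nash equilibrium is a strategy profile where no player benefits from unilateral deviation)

Nash equilibrium: (A, X), (A, Y)

Work:
Best responses:
  P1 vs X: payoffs [4, 1] → best response A (payoff 4)
  P1 vs Y: payoffs [4, 4] → best response A/B (payoff 4)
  P2 vs A: payoffs [2, 2] → best response X/Y (payoff 2)
  P2 vs B: payoffs [4, 1] → best response X (payoff 4)
Mutual best responses: (A,X), (A,Y) → Nash equilibria.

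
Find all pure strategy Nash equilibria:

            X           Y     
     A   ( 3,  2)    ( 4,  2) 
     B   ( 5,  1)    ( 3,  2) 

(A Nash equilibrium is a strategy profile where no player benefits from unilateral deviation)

Nash equilibrium: (A, Y)

Work:
Best responses:
  P1 vs X: payoffs [3, 5] → best response B (payoff 5)
  P1 vs Y: payoffs [4, 3] → best response A (payoff 4)
  P2 vs A: payoffs [2, 2] → best response X/Y (payoff 2)
  P2 vs B: payoffs [1, 2] → best response Y (payoff 2)
Mutual best responses: (A,Y) → Nash equilibria.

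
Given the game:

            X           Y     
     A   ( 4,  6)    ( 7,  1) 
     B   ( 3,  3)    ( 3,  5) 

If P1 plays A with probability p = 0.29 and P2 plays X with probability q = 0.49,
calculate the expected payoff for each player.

E[P1] = 3.7337, E[P2] = 3.8547

Work:
E[P1] = p·q·π₁(A,X) + p·(1-q)·π₁(A,Y) + (1-p)·q·π₁(B,X) + (1-p)·(1-q)·π₁(B,Y)
= 0.29·0.49·4 + 0.29·0.51·7 + 0.71·0.49·3 + 0.71·0.51·3
= 3.7337

E[P2] = 3.8547 (similar calculation)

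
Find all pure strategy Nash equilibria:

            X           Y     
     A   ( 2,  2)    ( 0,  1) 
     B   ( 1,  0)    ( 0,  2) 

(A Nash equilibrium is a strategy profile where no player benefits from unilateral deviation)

Nash equilibrium: (A, X), (B, Y)

Work:
Best responses:
  P1 vs X: payoffs [2, 1] → best response A (payoff 2)
  P1 vs Y: payoffs [0, 0] → best response A/B (payoff 0)
  P2 vs A: payoffs [2, 1] → best response X (payoff 2)
  P2 vs B: payoffs [0, 2] → best response Y (payoff 2)
Mutual best responses: (A,X), (B,Y) → Nash equilibria.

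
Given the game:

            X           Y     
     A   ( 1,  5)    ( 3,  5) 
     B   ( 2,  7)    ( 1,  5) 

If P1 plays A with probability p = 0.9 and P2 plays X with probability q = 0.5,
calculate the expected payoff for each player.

E[P1] = 1.95, E[P2] = 5.1

Work:
E[P1] = p·q·π₁(A,X) + p·(1-q)·π₁(A,Y) + (1-p)·q·π₁(B,X) + (1-p)·(1-q)·π₁(B,Y)
= 0.9·0.5·1 + 0.9·0.5·3 + 0.1·0.5·2 + 0.1·0.5·1
= 1.95

E[P2] = 5.1 (similar calculation)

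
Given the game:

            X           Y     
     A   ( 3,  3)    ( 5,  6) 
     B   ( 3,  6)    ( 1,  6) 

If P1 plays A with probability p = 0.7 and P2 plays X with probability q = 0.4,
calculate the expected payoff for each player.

E[P1] = 3.48, E[P2] = 5.16

Work:
E[P1] = p·q·π₁(A,X) + p·(1-q)·π₁(A,Y) + (1-p)·q·π₁(B,X) + (1-p)·(1-q)·π₁(B,Y)
= 0.7·0.4·3 + 0.7·0.6·5 + 0.3·0.4·3 + 0.3·0.6·1
= 3.48

E[P2] = 5.16 (similar calculation)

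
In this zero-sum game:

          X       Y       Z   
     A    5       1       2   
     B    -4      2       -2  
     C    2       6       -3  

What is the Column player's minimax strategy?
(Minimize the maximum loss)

Column should play Z, value = 2

Work:
Column player minimizes Row's maximum payoff:
Column X: max payoff to Row = 5
Column Y: max payoff to Row = 6
Column Z: max payoff to Row = 2
Minimum is 2, achieved by column Z.
Minimax strategy: Z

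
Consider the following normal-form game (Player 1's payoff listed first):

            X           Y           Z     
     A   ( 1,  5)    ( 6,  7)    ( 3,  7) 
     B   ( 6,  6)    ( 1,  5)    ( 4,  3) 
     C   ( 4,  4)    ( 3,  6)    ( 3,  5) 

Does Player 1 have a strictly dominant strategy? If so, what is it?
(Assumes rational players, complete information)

No strictly dominant strategy exists for Player 1

Work:
A strategy strictly dominates another if it gives a strictly higher payoff against every opponent action. Compare each pair of P1's strategies column-by-column:
  A vs B: [1 vs 6, 6 vs 1, 3 vs 4] → A does not strictly dominate B (column X: 1 ≤ 6)
  A vs C: [1 vs 4, 6 vs 3, 3 vs 3] → A does not strictly dominate C (column X: 1 ≤ 4)
  B vs A: [6 vs 1, 1 vs 6, 4 vs 3] → B does not strictly dominate A (column Y: 1 ≤ 6)
  B vs C: [6 vs 4, 1 vs 3, 4 vs 3] → B does not strictly dominate C (column Y: 1 ≤ 3)
  C vs A: [4 vs 1, 3 vs 6, 3 vs 3] → C does not strictly dominate A (column Y: 3 ≤ 6)
  C vs B: [4 vs 6, 3 vs 1, 3 vs 4] → C does not strictly dominate B (column X: 4 ≤ 6)
No single strategy strictly dominates all others → no strictly dominant strategy.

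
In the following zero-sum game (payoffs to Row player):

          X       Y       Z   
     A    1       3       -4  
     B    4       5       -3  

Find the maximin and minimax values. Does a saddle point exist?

Maximin = -3, Minimax = -3, Saddle: True

Work:
Row minimums: [-4, -3] → maximin = -3
Column maximums: [4, 5, -3] → minimax = -3
Saddle point exists! Game value = -3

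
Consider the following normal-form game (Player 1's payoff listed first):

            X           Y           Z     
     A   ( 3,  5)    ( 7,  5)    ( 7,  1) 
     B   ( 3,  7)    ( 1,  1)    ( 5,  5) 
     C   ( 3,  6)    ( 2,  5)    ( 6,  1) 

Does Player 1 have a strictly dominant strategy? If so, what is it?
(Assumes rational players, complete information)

No strictly dominant strategy exists for Player 1

Work:
A strategy strictly dominates another if it gives a strictly higher payoff against every opponent action. Compare each pair of P1's strategies column-by-column:
  A vs B: [3 vs 3, 7 vs 1, 7 vs 5] → A does not strictly dominate B (column X: 3 ≤ 3)
  A vs C: [3 vs 3, 7 vs 2, 7 vs 6] → A does not strictly dominate C (column X: 3 ≤ 3)
  B vs A: [3 vs 3, 1 vs 7, 5 vs 7] → B does not strictly dominate A (column X: 3 ≤ 3)
  B vs C: [3 vs 3, 1 vs 2, 5 vs 6] → B does not strictly dominate C (column X: 3 ≤ 3)
  C vs A: [3 vs 3, 2 vs 7, 6 vs 7] → C does not strictly dominate A (column X: 3 ≤ 3)
  C vs B: [3 vs 3, 2 vs 1, 6 vs 5] → C does not strictly dominate B (column X: 3 ≤ 3)
No single strategy strictly dominates all others → no strictly dominant strategy.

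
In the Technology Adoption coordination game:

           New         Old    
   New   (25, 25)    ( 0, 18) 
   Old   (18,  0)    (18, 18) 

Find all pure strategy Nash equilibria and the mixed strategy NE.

Pure NE: (New, New) and (Old, Old); Mixed NE: p = 0.72, q = 0.72

Work:
Check pure NE:
(New, New): (25, 25) - no unilateral deviation beneficial
(Old, Old): (18, 18) - no unilateral deviation beneficial
Mixed NE: P1 plays New with p = 0.72, P2 plays New with q = 0.72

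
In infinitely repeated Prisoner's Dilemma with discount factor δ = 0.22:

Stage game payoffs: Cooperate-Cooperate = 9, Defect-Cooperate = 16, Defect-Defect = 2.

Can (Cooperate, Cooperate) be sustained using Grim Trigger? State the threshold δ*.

δ* = 0.5; since δ = 0.22 < 0.5, cooperation cannot be sustained

Work:
For Grim Trigger:
Cooperate forever: 9/(1-δ)
Defect then punished: 16 + 2·δ/(1-δ)
Need: 9/(1-δ) ≥ 16 + 2·δ/(1-δ)
Solving: δ ≥ (T-R)/(T-P) = (16-9)/(16-2) = 0.5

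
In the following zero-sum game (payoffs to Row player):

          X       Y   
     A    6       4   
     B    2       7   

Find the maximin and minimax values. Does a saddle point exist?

Maximin = 4, Minimax = 6, Saddle: False

Work:
Row minimums: [4, 2] → maximin = 4
Column maximums: [6, 7] → minimax = 6
No saddle point (maximin ≠ minimax). Mixed strategy needed.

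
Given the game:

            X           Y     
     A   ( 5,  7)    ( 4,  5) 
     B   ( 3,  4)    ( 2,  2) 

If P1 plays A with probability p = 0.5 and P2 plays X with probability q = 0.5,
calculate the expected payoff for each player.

E[P1] = 3.5, E[P2] = 4.5

Work:
E[P1] = p·q·π₁(A,X) + p·(1-q)·π₁(A,Y) + (1-p)·q·π₁(B,X) + (1-p)·(1-q)·π₁(B,Y)
= 0.5·0.5·5 + 0.5·0.5·4 + 0.5·0.5·3 + 0.5·0.5·2
= 3.5

E[P2] = 4.5 (similar calculation)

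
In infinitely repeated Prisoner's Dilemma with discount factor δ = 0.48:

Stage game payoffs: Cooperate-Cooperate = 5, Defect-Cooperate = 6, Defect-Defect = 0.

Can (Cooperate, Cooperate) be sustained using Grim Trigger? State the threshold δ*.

δ* = 0.1667; since δ = 0.48 ≥ 0.1667, cooperation can be sustained

Work:
For Grim Trigger:
Cooperate forever: 5/(1-δ)
Defect then punished: 6 + 0·δ/(1-δ)
Need: 5/(1-δ) ≥ 6 + 0·δ/(1-δ)
Solving: δ ≥ (T-R)/(T-P) = (6-5)/(6-0) = 0.1667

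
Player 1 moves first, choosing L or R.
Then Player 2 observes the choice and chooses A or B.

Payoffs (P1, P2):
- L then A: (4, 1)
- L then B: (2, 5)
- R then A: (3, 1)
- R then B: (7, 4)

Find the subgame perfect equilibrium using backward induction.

P1 plays R, P2 plays B after L and B after R; Payoff (7, 4)

Work:
Backward induction:
After L: P2 chooses B → P1 gets 2
After R: P2 chooses B → P1 gets 7
P1 chooses R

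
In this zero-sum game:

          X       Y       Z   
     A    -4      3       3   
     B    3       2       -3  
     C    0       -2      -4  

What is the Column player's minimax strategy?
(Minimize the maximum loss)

Column should play X or Y or Z (all achieve the minimum), value = 3

Work:
Column player minimizes Row's maximum payoff:
Column X: max payoff to Row = 3
Column Y: max payoff to Row = 3
Column Z: max payoff to Row = 3
Minimum is 3, achieved by columns X, Y, Z (tied).
Each of X or Y or Z is a minimax strategy.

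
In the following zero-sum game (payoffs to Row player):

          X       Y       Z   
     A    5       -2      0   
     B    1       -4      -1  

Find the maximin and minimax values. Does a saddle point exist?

Maximin = -2, Minimax = -2, Saddle: True

Work:
Row minimums: [-2, -4] → maximin = -2
Column maximums: [5, -2, 0] → minimax = -2
Saddle point exists! Game value = -2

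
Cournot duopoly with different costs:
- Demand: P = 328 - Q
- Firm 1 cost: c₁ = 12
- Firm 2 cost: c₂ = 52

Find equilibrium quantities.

q₁* = 118.67, q₂* = 78.67

Work:
Reaction: q₁ = (328 - 12 - q₂)/2
Reaction: q₂ = (328 - 52 - q₁)/2
Solve simultaneously:
q₁* = (328 - 2×12 + 52)/3 = 118.67
q₂* = (328 - 2×52 + 12)/3 = 78.67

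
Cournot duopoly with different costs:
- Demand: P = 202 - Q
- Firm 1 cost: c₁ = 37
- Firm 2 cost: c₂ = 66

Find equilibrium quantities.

q₁* = 64.67, q₂* = 35.67

Work:
Reaction: q₁ = (202 - 37 - q₂)/2
Reaction: q₂ = (202 - 66 - q₁)/2
Solve simultaneously:
q₁* = (202 - 2×37 + 66)/3 = 64.67
q₂* = (202 - 2×66 + 37)/3 = 35.67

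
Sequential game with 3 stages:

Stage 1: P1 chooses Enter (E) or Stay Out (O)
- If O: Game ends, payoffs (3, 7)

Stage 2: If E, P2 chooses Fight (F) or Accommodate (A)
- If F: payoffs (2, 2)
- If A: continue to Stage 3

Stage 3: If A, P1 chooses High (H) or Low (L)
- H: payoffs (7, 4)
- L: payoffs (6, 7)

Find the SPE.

SPE: (E, A, H); Outcome (7, 4)

Work:
Stage 3: P1 chooses H (7 vs 6)
Stage 2: P2: F->2, A->4 (anticipating H). Choose A
Stage 1: P1: O->3, E->7 (anticipating A, H). Choose E
SPE path: E -> A -> H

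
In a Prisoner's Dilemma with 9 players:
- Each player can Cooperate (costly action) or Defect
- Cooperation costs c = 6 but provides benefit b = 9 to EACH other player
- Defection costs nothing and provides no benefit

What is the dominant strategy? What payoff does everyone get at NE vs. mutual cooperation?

Dominant: Defect; NE payoff = 0; Coop payoff = 66

Work:
Defect dominates (saves cost c = 6, benefit to others is external)
NE: All defect → everyone gets 0
If all cooperate: each receives (8)×9 - 6 = 66
Social dilemma: 66 > 0 but NE gives 0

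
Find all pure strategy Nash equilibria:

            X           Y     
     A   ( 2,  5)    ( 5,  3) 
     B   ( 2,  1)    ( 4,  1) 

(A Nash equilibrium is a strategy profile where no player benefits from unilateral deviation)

Nash equilibrium: (A, X), (B, X)

Work:
Best responses:
  P1 vs X: payoffs [2, 2] → best response A/B (payoff 2)
  P1 vs Y: payoffs [5, 4] → best response A (payoff 5)
  P2 vs A: payoffs [5, 3] → best response X (payoff 5)
  P2 vs B: payoffs [1, 1] → best response X/Y (payoff 1)
Mutual best responses: (A,X), (B,X) → Nash equilibria.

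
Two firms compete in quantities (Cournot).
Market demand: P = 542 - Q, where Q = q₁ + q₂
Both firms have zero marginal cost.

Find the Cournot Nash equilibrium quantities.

q₁* = q₂* = 180.67; P* = 180.67

Work:
Profit: π_i = P·q_i = (a - q_i - q_j)·q_i
FOC: ∂π_i/∂q_i = a - 2q_i - q_j = 0
Reaction function: q_i = (542 - q_j)/2
Symmetry: q* = 542/3 = 180.67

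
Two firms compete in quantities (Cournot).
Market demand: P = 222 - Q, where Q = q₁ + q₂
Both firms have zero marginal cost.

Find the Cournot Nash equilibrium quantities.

q₁* = q₂* = 74.0; P* = 74.0

Work:
Profit: π_i = P·q_i = (a - q_i - q_j)·q_i
FOC: ∂π_i/∂q_i = a - 2q_i - q_j = 0
Reaction function: q_i = (222 - q_j)/2
Symmetry: q* = 222/3 = 74.0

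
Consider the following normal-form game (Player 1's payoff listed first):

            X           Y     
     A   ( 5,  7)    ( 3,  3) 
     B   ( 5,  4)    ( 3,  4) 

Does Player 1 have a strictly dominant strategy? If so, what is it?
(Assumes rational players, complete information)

No strictly dominant strategy exists for Player 1

Work:
A strategy strictly dominates another if it gives a strictly higher payoff against every opponent action. Compare each pair of P1's strategies column-by-column:
  A vs B: [5 vs 5, 3 vs 3] → A does not strictly dominate B (column X: 5 ≤ 5)
  B vs A: [5 vs 5, 3 vs 3] → B does not strictly dominate A (column X: 5 ≤ 5)
No single strategy strictly dominates all others → no strictly dominant strategy.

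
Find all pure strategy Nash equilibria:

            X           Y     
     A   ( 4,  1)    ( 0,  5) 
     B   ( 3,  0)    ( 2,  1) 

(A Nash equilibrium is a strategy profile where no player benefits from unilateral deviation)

Nash equilibrium: (B, Y)

Work:
Best responses:
  P1 vs X: payoffs [4, 3] → best response A (payoff 4)
  P1 vs Y: payoffs [0, 2] → best response B (payoff 2)
  P2 vs A: payoffs [1, 5] → best response Y (payoff 5)
  P2 vs B: payoffs [0, 1] → best response Y (payoff 1)
Mutual best responses: (B,Y) → Nash equilibria.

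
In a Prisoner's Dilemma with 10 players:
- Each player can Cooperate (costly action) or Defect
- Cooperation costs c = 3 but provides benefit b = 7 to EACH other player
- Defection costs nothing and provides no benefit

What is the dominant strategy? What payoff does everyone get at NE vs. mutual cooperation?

Dominant: Defect; NE payoff = 0; Coop payoff = 60

Work:
Defect dominates (saves cost c = 3, benefit to others is external)
NE: All defect → everyone gets 0
If all cooperate: each receives (9)×7 - 3 = 60
Social dilemma: 60 > 0 but NE gives 0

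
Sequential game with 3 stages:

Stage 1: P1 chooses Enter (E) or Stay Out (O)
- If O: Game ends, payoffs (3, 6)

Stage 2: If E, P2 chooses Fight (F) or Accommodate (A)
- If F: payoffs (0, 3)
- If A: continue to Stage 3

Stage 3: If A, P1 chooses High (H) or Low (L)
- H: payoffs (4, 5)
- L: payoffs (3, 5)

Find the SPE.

SPE: (E, A, H); Outcome (4, 5)

Work:
Stage 3: P1 chooses H (4 vs 3)
Stage 2: P2: F->3, A->5 (anticipating H). Choose A
Stage 1: P1: O->3, E->4 (anticipating A, H). Choose E
SPE path: E -> A -> H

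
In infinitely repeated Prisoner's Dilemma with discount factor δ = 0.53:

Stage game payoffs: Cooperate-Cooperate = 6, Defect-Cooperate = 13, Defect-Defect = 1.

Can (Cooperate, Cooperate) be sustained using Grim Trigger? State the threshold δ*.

δ* = 0.5833; since δ = 0.53 < 0.5833, cooperation cannot be sustained

Work:
For Grim Trigger:
Cooperate forever: 6/(1-δ)
Defect then punished: 13 + 1·δ/(1-δ)
Need: 6/(1-δ) ≥ 13 + 1·δ/(1-δ)
Solving: δ ≥ (T-R)/(T-P) = (13-6)/(13-1) = 0.5833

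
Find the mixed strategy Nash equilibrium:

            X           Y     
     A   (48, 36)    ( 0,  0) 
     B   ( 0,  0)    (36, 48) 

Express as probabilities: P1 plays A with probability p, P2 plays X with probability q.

p = 0.5714, q = 0.4286

Work:
Find probabilities that make opponent indifferent:
P2 chooses q to make P1 indifferent between A and B
P1 chooses p to make P2 indifferent between X and Y
Mixed NE: P1 plays (A: 0.5714, B: 0.4286), P2 plays (X: 0.4286, Y: 0.5714)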